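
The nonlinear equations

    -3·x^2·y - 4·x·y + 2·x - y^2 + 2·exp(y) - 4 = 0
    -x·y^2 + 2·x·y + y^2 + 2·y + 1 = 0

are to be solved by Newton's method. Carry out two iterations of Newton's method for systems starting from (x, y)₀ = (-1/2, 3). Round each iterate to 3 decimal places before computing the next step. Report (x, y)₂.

At (-1/2, 3): F = (29.92107, 17.500).
Jacobian J = [[-6·x·y - 4·y + 2, -3·x^2 - 4·x - 2·y + 2·exp(y)], [-y^2 + 2·y, -2·x·y + 2·x + 2·y + 2]].
At the point, J = [[-1.000, 35.42107], [-3.000, 10.000]] (det J = 96.26322).
Solving J·Δ = −F gives Δ = (3.331, -0.751).
Then the next iterate is (x, y)₁ = (2.831, 2.249).
Round to (2.831, 2.249) and repeat: F = (-63.98141, 8.97064), J = [[-45.19751, -20.90918], [-0.56000, -0.57384]].
Δ = (-15.765, 31.017), so (x, y)₂ = (-12.934, 33.266).

(-12.934, 33.266)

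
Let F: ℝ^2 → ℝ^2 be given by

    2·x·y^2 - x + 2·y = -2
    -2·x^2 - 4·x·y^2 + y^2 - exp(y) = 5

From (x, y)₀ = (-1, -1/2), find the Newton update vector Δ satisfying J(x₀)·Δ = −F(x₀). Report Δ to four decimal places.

(1.8503, -0.1437)

At (-1, -1/2): F = (1.5000, -6.356531).
Jacobian J = [[2·y^2 - 1, 4·x·y + 2], [-4·x - 4·y^2, -8·x·y + 2·y - exp(y)]].
At the point, J = [[-0.5000, 4.0000], [3.0000, -5.606531]] (det J = -9.196735).
Solving J·Δ = −F gives Δ = (1.8503, -0.1437).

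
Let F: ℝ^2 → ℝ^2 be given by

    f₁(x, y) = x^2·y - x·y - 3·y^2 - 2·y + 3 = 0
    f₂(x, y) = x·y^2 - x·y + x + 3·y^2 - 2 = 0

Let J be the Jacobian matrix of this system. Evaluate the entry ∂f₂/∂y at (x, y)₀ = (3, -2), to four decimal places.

-27.0000

∂f₂/∂y = 2·x·y - x + 6·y.
At (3, -2) this is -27.0000.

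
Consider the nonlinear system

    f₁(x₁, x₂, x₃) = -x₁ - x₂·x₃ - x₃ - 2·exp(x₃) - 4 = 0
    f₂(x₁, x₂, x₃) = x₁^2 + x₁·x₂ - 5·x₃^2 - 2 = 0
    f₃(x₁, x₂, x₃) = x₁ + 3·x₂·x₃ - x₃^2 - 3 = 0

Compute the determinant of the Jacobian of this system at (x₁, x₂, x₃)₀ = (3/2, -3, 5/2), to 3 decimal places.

-70.453

J = [[-1, -x₃, -x₂ - 2·exp(x₃) - 1], [2·x₁ + x₂, x₁, -10·x₃], [1, 3·x₃, 3·x₂ - 2·x₃]].
At the point, J = [[-1.000, -2.500, -22.36499], [0.000, 1.500, -25.000], [1.000, 7.500, -14.000]].
det J = -70.453.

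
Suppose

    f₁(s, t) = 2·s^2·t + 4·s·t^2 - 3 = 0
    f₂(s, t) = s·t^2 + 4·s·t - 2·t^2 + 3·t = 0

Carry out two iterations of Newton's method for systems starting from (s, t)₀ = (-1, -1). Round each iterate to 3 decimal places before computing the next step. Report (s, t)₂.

At (-1, -1): F = (-9.000, -2.000).
Jacobian J = [[4·s·t + 4·t^2, 2·s^2 + 8·s·t], [t^2 + 4·t, 2·s·t + 4·s - 4·t + 3]].
At the point, J = [[8.000, 10.000], [-3.000, 5.000]] (det J = 70.000).
Solving J·Δ = −F gives Δ = (0.357, 0.614).
Then the next iterate is (s, t)₁ = (-0.643, -0.386).
Round to (-0.643, -0.386) and repeat: F = (-3.70240, -0.55900), J = [[1.58878, 2.81248], [-1.39500, 2.46840]].
Δ = (0.965, 0.772), so (s, t)₂ = (0.322, 0.386).

(0.322, 0.386)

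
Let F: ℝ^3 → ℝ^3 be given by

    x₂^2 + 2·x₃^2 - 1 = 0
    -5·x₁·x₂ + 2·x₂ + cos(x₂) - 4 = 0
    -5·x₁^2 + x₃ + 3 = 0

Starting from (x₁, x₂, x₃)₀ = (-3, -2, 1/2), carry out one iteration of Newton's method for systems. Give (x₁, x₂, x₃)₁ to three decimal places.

At (-3, -2, 1/2): F = (3.500, -38.41615, -41.500).
Jacobian J = [[0, 2·x₂, 4·x₃], [-5·x₂, -5·x₁ - sin(x₂) + 2, 0], [-10·x₁, 0, 1]].
At the point, J = [[0.000, -4.000, 2.000], [10.000, 17.90930, 0.000], [30.000, 0.000, 1.000]] (det J = -1034.55785).
Solving J·Δ = −F gives Δ = (1.349, 1.392, 1.034).
Then the next iterate is (x₁, x₂, x₃)₁ = (-1.651, -0.608, 1.534).

(-1.651, -0.608, 1.534)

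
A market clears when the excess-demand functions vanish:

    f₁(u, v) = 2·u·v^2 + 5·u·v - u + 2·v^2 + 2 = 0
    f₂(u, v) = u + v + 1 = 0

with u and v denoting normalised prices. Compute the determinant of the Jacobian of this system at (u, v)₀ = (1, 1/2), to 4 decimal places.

J = [[2·v^2 + 5·v - 1, 4·u·v + 5·u + 4·v], [1, 1]].
At the point, J = [[2.0000, 9.0000], [1.0000, 1.0000]].
det J = -7.0000.

-7.0000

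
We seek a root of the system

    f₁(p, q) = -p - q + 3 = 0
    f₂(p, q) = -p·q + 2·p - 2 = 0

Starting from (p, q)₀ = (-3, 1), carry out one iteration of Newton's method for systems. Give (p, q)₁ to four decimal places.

At (-3, 1): F = (5.0000, -5.0000).
Jacobian J = [[-1, -1], [-q + 2, -p]].
At the point, J = [[-1.0000, -1.0000], [1.0000, 3.0000]] (det J = -2.0000).
Solving J·Δ = −F gives Δ = (5.0000, 0.0000).
Then the next iterate is (p, q)₁ = (2.0000, 1.0000).

(2.0000, 1.0000)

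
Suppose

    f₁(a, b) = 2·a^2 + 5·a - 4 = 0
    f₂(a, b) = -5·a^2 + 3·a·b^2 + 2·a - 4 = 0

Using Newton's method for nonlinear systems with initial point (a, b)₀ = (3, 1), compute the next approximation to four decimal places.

(1.2941, 0.5196)

At (3, 1): F = (29.0000, -34.0000).
Jacobian J = [[4·a + 5, 0], [-10·a + 3·b^2 + 2, 6·a·b]].
At the point, J = [[17.0000, 0.0000], [-25.0000, 18.0000]] (det J = 306.0000).
Solving J·Δ = −F gives Δ = (-1.7059, -0.4804).
Then the next iterate is (a, b)₁ = (1.2941, 0.5196).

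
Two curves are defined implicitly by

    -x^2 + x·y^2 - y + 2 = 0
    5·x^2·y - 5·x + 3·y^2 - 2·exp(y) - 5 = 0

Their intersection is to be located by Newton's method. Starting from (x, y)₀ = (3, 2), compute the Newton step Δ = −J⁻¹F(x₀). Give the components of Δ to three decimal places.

(-0.889, -0.434)

At (3, 2): F = (3.000, 67.22189).
Jacobian J = [[-2·x + y^2, 2·x·y - 1], [10·x·y - 5, 5·x^2 + 6·y - 2·exp(y)]].
At the point, J = [[-2.000, 11.000], [55.000, 42.22189]] (det J = -689.44378).
Solving J·Δ = −F gives Δ = (-0.889, -0.434).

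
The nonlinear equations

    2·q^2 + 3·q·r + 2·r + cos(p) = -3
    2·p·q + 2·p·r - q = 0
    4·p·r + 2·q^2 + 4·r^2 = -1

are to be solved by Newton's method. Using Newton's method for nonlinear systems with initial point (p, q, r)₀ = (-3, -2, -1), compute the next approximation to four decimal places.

At (-3, -2, -1): F = (14.010008, 20.0000, 25.0000).
Jacobian J = [[-sin(p), 4·q + 3·r, 3·q + 2], [2·q + 2·r, 2·p - 1, 2·p], [4·r, 4·q, 4·p + 8·r]].
At the point, J = [[0.141120, -11.0000, -4.0000], [-6.0000, -7.0000, -6.0000], [-4.0000, -8.0000, -20.0000]] (det J = 988.983041).
Solving J·Δ = −F gives Δ = (1.5380, 1.1125, 0.4974).
Then the next iterate is (p, q, r)₁ = (-1.4620, -0.8875, -0.5026).

(-1.4620, -0.8875, -0.5026)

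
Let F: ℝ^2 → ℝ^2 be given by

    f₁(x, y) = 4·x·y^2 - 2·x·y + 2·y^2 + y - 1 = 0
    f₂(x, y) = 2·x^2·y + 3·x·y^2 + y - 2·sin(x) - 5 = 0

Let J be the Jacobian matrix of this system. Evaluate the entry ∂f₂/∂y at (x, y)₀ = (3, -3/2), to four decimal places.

∂f₂/∂y = 2·x^2 + 6·x·y + 1.
At (3, -3/2) this is -8.0000.

-8.0000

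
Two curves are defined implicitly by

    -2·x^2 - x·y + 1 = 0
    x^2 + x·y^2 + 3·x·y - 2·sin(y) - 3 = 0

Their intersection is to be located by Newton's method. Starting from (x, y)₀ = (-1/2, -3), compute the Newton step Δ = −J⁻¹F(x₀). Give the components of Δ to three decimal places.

At (-1/2, -3): F = (-1.000, -2.46776).
Jacobian J = [[-4·x - y, -x], [2·x + y^2 + 3·y, 2·x·y + 3·x - 2·cos(y)]].
At the point, J = [[5.000, 0.500], [-1.000, 3.47998]] (det J = 17.89992).
Solving J·Δ = −F gives Δ = (0.125, 0.745).

(0.125, 0.745)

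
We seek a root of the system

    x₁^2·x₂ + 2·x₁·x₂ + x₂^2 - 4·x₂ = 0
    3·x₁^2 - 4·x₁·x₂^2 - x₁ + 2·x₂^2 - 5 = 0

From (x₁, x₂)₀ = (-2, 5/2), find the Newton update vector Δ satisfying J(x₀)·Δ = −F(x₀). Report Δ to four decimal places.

(-1.2217, -2.3585)

At (-2, 5/2): F = (-3.7500, 71.5000).
Jacobian J = [[2·x₁·x₂ + 2·x₂, x₁^2 + 2·x₁ + 2·x₂ - 4], [6·x₁ - 4·x₂^2 - 1, -8·x₁·x₂ + 4·x₂]].
At the point, J = [[-5.0000, 1.0000], [-38.0000, 50.0000]] (det J = -212.0000).
Solving J·Δ = −F gives Δ = (-1.2217, -2.3585).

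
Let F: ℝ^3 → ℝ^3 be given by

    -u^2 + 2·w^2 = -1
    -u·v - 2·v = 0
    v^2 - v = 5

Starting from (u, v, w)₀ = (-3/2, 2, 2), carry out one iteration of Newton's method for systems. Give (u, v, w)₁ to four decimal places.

(-2.2500, 3.0000, 1.4375)

At (-3/2, 2, 2): F = (6.7500, -1.0000, -3.0000).
Jacobian J = [[-2·u, 0, 4·w], [-v, -u - 2, 0], [0, 2·v - 1, 0]].
At the point, J = [[3.0000, 0.0000, 8.0000], [-2.0000, -0.5000, 0.0000], [0.0000, 3.0000, 0.0000]] (det J = -48.0000).
Solving J·Δ = −F gives Δ = (-0.7500, 1.0000, -0.5625).
Then the next iterate is (u, v, w)₁ = (-2.2500, 3.0000, 1.4375).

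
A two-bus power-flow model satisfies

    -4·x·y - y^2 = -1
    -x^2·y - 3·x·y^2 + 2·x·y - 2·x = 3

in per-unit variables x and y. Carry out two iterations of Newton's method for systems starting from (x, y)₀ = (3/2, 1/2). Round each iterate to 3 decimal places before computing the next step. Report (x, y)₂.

(0.717, 1.928)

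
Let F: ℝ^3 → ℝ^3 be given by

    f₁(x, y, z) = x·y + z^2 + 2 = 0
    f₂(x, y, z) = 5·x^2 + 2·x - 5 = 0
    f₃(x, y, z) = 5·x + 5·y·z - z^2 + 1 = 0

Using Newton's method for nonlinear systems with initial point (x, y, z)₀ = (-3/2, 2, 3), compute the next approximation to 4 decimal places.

At (-3/2, 2, 3): F = (8.0000, 3.2500, 14.5000).
Jacobian J = [[y, x, 2·z], [10·x + 2, 0, 0], [5, 5·z, 5·y - 2·z]].
At the point, J = [[2.0000, -1.5000, 6.0000], [-13.0000, 0.0000, 0.0000], [5.0000, 15.0000, 4.0000]] (det J = -1248.0000).
Solving J·Δ = −F gives Δ = (0.2500, -0.6302, -1.5742).
Then the next iterate is (x, y, z)₁ = (-1.2500, 1.3698, 1.4258).

(-1.2500, 1.3698, 1.4258)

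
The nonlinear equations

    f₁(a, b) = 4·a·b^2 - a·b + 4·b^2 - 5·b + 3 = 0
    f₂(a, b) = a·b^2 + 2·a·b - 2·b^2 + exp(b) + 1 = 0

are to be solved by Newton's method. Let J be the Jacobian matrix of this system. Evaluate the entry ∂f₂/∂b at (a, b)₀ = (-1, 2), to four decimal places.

∂f₂/∂b = 2·a·b + 2·a - 4·b + exp(b).
At (-1, 2) this is -6.6109.

-6.6109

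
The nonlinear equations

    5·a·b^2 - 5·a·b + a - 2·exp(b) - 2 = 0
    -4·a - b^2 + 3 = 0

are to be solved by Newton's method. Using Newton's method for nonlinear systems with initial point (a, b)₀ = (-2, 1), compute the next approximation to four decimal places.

(0.7176, 0.5647)

At (-2, 1): F = (-9.436564, 10.0000).
Jacobian J = [[5·b^2 - 5·b + 1, 10·a·b - 5·a - 2·exp(b)], [-4, -2·b]].
At the point, J = [[1.0000, -15.436564], [-4.0000, -2.0000]] (det J = -63.746255).
Solving J·Δ = −F gives Δ = (2.7176, -0.4353).
Then the next iterate is (a, b)₁ = (0.7176, 0.5647).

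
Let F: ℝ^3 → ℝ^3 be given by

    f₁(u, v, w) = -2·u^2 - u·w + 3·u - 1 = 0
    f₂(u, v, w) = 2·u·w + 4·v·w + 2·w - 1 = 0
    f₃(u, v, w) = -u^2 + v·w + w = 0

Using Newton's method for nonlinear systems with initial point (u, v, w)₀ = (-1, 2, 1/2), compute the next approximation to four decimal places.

At (-1, 2, 1/2): F = (-5.5000, 3.0000, 0.5000).
Jacobian J = [[-4·u - w + 3, 0, -u], [2·w, 4·w, 2·u + 4·v + 2], [-2·u, w, v + 1]].
At the point, J = [[6.5000, 0.0000, 1.0000], [1.0000, 2.0000, 8.0000], [2.0000, 0.5000, 3.0000]] (det J = 9.5000).
Solving J·Δ = −F gives Δ = (1.1053, 4.6842, -1.6842).
Then the next iterate is (u, v, w)₁ = (0.1053, 6.6842, -1.1842).

(0.1053, 6.6842, -1.1842)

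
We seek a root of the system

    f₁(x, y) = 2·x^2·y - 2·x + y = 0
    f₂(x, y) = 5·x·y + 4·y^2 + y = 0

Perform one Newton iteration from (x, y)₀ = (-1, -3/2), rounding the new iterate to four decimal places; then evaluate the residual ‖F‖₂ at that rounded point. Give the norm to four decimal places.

At (-1, -3/2): F = (-2.5000, 15.0000).
Jacobian J = [[4·x·y - 2, 2·x^2 + 1], [5·y, 5·x + 8·y + 1]].
At the point, J = [[4.0000, 3.0000], [-7.5000, -16.0000]] (det J = -41.5000).
Solving J·Δ = −F gives Δ = (-0.1205, 0.9940).
Then the next iterate is (x, y)₁ = (-1.1205, -0.5060).
Re-evaluating at (-1.1205, -0.5060): F = (0.464414, 3.353009), so ‖F‖₂ = 3.3850.

3.3850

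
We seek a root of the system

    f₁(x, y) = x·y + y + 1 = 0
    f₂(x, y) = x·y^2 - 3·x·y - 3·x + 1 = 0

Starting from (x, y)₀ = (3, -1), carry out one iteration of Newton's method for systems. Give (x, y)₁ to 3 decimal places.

At (3, -1): F = (-3.000, 4.000).
Jacobian J = [[y, x + 1], [y^2 - 3·y - 3, 2·x·y - 3·x]].
At the point, J = [[-1.000, 4.000], [1.000, -15.000]] (det J = 11.000).
Solving J·Δ = −F gives Δ = (-2.636, 0.091).
Then the next iterate is (x, y)₁ = (0.364, -0.909).

(0.364, -0.909)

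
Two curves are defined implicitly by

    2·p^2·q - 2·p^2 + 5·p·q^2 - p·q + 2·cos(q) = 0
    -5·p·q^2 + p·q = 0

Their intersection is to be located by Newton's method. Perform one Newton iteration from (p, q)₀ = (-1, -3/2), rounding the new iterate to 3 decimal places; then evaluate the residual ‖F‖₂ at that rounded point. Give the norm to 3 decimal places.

5.949

At (-1, -3/2): F = (-17.60853, 12.750).
Jacobian J = [[4·p·q - 4·p + 5·q^2 - q, 2·p^2 + 10·p·q - p - 2·sin(q)], [-5·q^2 + q, -10·p·q + p]].
At the point, J = [[22.750, 19.99499], [-12.750, -16.000]] (det J = -109.06388).
Solving J·Δ = −F gives Δ = (0.246, 0.601).
Then the next iterate is (p, q)₁ = (-0.754, -0.899).
Re-evaluating at (-0.754, -0.899): F = (-4.63920, 3.72476), so ‖F‖₂ = 5.949.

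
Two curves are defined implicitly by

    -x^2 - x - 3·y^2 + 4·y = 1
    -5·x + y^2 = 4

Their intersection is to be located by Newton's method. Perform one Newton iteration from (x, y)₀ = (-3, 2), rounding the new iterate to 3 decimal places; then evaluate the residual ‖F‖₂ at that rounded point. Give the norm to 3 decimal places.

17.469

At (-3, 2): F = (-11.000, 15.000).
Jacobian J = [[-2·x - 1, -6·y + 4], [-5, 2·y]].
At the point, J = [[5.000, -8.000], [-5.000, 4.000]] (det J = -20.000).
Solving J·Δ = −F gives Δ = (3.800, 1.000).
Then the next iterate is (x, y)₁ = (0.800, 3.000).
Re-evaluating at (0.800, 3.000): F = (-17.440, 1.000), so ‖F‖₂ = 17.469.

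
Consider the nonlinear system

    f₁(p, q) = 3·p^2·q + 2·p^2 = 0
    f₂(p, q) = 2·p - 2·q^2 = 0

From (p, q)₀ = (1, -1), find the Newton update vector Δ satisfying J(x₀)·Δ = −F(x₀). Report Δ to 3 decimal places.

(-0.286, 0.143)

At (1, -1): F = (-1.000, 0.000).
Jacobian J = [[6·p·q + 4·p, 3·p^2], [2, -4·q]].
At the point, J = [[-2.000, 3.000], [2.000, 4.000]] (det J = -14.000).
Solving J·Δ = −F gives Δ = (-0.286, 0.143).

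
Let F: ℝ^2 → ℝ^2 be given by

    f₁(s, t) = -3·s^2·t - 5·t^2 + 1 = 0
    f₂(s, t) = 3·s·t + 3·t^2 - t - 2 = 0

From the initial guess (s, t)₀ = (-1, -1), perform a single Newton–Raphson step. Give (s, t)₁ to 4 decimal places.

(-0.6914, -0.5926)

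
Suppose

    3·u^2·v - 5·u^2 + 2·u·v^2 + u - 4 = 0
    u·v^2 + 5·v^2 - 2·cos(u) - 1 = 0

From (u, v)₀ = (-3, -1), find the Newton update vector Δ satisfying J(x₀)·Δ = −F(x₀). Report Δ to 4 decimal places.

(0.9646, 0.9181)

At (-3, -1): F = (-85.0000, 2.979985).
Jacobian J = [[6·u·v - 10·u + 2·v^2 + 1, 3·u^2 + 4·u·v], [v^2 + 2·sin(u), 2·u·v + 10·v]].
At the point, J = [[51.0000, 39.0000], [0.717760, -4.0000]] (det J = -231.992639).
Solving J·Δ = −F gives Δ = (0.9646, 0.9181).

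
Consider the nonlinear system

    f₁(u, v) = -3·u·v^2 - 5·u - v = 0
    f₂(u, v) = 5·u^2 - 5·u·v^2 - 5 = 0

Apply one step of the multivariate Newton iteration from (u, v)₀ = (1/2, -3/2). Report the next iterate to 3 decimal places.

(0.500, -0.250)

At (1/2, -3/2): F = (-4.375, -9.375).
Jacobian J = [[-3·v^2 - 5, -6·u·v - 1], [10·u - 5·v^2, -10·u·v]].
At the point, J = [[-11.750, 3.500], [-6.250, 7.500]] (det J = -66.250).
Solving J·Δ = −F gives Δ = (0.000, 1.250).
Then the next iterate is (u, v)₁ = (0.500, -0.250).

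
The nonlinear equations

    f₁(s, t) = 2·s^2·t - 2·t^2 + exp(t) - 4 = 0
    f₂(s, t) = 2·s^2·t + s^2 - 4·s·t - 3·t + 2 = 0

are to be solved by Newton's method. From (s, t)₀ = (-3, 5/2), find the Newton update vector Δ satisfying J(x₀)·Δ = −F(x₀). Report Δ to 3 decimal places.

(4.104, 4.085)

At (-3, 5/2): F = (40.68249, 78.500).
Jacobian J = [[4·s·t, 2·s^2 - 4·t + exp(t)], [4·s·t + 2·s - 4·t, 2·s^2 - 4·s - 3]].
At the point, J = [[-30.000, 20.18249], [-46.000, 27.000]] (det J = 118.39472).
Solving J·Δ = −F gives Δ = (4.104, 4.085).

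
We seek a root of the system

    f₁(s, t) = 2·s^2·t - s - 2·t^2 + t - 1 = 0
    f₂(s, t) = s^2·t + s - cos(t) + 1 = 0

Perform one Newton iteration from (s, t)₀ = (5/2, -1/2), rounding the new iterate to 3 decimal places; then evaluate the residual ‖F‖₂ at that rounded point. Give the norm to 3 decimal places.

24.840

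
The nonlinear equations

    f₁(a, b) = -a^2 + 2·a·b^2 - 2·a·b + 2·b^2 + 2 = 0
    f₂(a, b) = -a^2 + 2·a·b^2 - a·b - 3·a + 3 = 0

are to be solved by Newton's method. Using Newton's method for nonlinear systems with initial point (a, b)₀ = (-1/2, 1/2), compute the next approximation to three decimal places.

At (-1/2, 1/2): F = (2.500, 4.250).
Jacobian J = [[-2·a + 2·b^2 - 2·b, 4·a·b - 2·a + 4·b], [-2·a + 2·b^2 - b - 3, 4·a·b - a]].
At the point, J = [[0.500, 2.000], [-2.000, -0.500]] (det J = 3.750).
Solving J·Δ = −F gives Δ = (2.600, -1.900).
Then the next iterate is (a, b)₁ = (2.100, -1.400).

(2.100, -1.400)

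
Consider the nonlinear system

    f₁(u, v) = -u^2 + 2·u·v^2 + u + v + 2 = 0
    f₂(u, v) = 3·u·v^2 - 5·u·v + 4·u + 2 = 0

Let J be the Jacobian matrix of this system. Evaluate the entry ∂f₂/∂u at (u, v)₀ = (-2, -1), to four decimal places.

12.0000

∂f₂/∂u = 3·v^2 - 5·v + 4.
At (-2, -1) this is 12.0000.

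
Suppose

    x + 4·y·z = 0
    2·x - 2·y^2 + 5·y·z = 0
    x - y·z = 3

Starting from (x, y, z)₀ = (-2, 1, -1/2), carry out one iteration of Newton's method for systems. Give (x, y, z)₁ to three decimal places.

(2.400, 0.950, -0.625)

At (-2, 1, -1/2): F = (-4.000, -8.500, -4.500).
Jacobian J = [[1, 4·z, 4·y], [2, -4·y + 5·z, 5·y], [1, -z, -y]].
At the point, J = [[1.000, -2.000, 4.000], [2.000, -6.500, 5.000], [1.000, 0.500, -1.000]] (det J = 20.000).
Solving J·Δ = −F gives Δ = (4.400, -0.050, -0.125).
Then the next iterate is (x, y, z)₁ = (2.400, 0.950, -0.625).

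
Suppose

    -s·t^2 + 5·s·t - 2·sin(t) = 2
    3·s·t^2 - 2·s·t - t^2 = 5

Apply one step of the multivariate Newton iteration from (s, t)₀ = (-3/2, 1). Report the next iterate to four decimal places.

At (-3/2, 1): F = (-9.682942, -7.5000).
Jacobian J = [[-t^2 + 5·t, -2·s·t + 5·s - 2·cos(t)], [3·t^2 - 2·t, 6·s·t - 2·s - 2·t]].
At the point, J = [[4.0000, -5.580605], [1.0000, -8.0000]] (det J = -26.419395).
Solving J·Δ = −F gives Δ = (1.3478, -0.7690).
Then the next iterate is (s, t)₁ = (-0.1522, 0.2310).

(-0.1522, 0.2310)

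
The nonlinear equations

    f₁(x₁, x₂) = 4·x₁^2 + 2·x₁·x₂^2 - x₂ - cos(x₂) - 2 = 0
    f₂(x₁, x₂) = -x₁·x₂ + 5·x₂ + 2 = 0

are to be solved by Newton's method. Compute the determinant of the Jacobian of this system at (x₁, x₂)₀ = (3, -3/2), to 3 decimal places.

J = [[8·x₁ + 2·x₂^2, 4·x₁·x₂ + sin(x₂) - 1], [-x₂, -x₁ + 5]].
At the point, J = [[28.500, -19.99749], [1.500, 2.000]].
det J = 86.996.

86.996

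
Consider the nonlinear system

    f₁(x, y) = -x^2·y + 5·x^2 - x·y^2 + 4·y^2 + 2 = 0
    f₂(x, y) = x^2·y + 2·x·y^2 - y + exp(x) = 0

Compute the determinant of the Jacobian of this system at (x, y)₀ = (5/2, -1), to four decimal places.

-52.8119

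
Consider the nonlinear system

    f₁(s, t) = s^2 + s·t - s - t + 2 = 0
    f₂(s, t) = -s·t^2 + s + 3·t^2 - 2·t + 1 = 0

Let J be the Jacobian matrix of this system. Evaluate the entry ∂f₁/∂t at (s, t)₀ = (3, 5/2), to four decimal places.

2.0000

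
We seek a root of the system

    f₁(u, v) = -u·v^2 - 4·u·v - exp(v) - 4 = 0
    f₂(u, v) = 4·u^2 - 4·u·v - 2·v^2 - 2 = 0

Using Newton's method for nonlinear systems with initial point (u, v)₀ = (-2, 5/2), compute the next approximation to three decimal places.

At (-2, 5/2): F = (16.31751, 21.500).
Jacobian J = [[-v^2 - 4·v, -2·u·v - 4·u - exp(v)], [8·u - 4·v, -4·u - 4·v]].
At the point, J = [[-16.250, 5.81751], [-26.000, -2.000]] (det J = 183.75516).
Solving J·Δ = −F gives Δ = (0.858, -0.407).
Then the next iterate is (u, v)₁ = (-1.142, 2.093).

(-1.142, 2.093)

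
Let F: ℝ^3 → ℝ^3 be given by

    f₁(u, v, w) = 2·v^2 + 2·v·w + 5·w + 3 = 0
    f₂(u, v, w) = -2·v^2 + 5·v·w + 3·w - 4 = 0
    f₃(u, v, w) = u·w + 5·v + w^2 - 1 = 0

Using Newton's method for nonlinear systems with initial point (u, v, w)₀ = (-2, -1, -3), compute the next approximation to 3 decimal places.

(-1.465, -1.151, -2.170)

At (-2, -1, -3): F = (-4.000, 0.000, 9.000).
Jacobian J = [[0, 4·v + 2·w, 2·v + 5], [0, -4·v + 5·w, 5·v + 3], [w, 5, u + 2·w]].
At the point, J = [[0.000, -10.000, 3.000], [0.000, -11.000, -2.000], [-3.000, 5.000, -8.000]] (det J = -159.000).
Solving J·Δ = −F gives Δ = (0.535, -0.151, 0.830).
Then the next iterate is (u, v, w)₁ = (-1.465, -1.151, -2.170).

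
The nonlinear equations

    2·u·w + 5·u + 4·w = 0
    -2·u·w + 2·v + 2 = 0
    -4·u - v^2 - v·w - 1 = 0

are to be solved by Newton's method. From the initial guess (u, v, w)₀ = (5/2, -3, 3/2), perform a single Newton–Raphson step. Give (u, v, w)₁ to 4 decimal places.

(-0.6050, -2.2297, 1.3711)

At (5/2, -3, 3/2): F = (26.0000, -11.5000, -15.5000).
Jacobian J = [[2·w + 5, 0, 2·u + 4], [-2·w, 2, -2·u], [-4, -2·v - w, -v]].
At the point, J = [[8.0000, 0.0000, 9.0000], [-3.0000, 2.0000, -5.0000], [-4.0000, 4.5000, 3.0000]] (det J = 178.5000).
Solving J·Δ = −F gives Δ = (-3.1050, 0.7703, -0.1289).
Then the next iterate is (u, v, w)₁ = (-0.6050, -2.2297, 1.3711).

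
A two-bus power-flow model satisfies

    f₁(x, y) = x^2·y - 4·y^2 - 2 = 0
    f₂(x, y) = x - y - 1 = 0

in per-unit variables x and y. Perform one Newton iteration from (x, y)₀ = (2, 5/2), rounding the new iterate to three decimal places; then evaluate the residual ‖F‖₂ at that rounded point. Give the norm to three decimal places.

0.951

At (2, 5/2): F = (-17.000, -1.500).
Jacobian J = [[2·x·y, x^2 - 8·y], [1, -1]].
At the point, J = [[10.000, -16.000], [1.000, -1.000]] (det J = 6.000).
Solving J·Δ = −F gives Δ = (1.167, -0.333).
Then the next iterate is (x, y)₁ = (3.167, 2.167).
Re-evaluating at (3.167, 2.167): F = (0.95121, 0.000), so ‖F‖₂ = 0.951.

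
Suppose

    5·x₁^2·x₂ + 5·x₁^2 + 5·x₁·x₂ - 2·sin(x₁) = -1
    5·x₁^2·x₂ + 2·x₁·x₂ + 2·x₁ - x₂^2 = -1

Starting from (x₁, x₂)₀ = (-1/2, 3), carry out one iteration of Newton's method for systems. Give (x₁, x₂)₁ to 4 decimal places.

At (-1/2, 3): F = (-0.541149, -8.2500).
Jacobian J = [[10·x₁·x₂ + 10·x₁ + 5·x₂ - 2·cos(x₁), 5·x₁^2 + 5·x₁], [10·x₁·x₂ + 2·x₂ + 2, 5·x₁^2 + 2·x₁ - 2·x₂]].
At the point, J = [[-6.755165, -1.2500], [-7.0000, -5.7500]] (det J = 30.092199).
Solving J·Δ = −F gives Δ = (0.2393, -1.7261).
Then the next iterate is (x₁, x₂)₁ = (-0.2607, 1.2739).

(-0.2607, 1.2739)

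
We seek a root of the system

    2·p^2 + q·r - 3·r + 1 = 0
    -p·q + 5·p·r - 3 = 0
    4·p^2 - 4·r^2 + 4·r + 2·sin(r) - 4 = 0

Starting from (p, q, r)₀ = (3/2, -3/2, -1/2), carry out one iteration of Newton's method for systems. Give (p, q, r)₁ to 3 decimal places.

(0.831, -0.473, 0.216)

At (3/2, -3/2, -1/2): F = (7.750, -4.500, 1.04115).
Jacobian J = [[4·p, r, q - 3], [-q + 5·r, -p, 5·p], [8·p, 0, -8·r + 2·cos(r) + 4]].
At the point, J = [[6.000, -0.500, -4.500], [-1.000, -1.500, 7.500], [12.000, 0.000, 9.75517]] (det J = -218.67407).
Solving J·Δ = −F gives Δ = (-0.669, 1.027, 0.716).
Then the next iterate is (p, q, r)₁ = (0.831, -0.473, 0.216).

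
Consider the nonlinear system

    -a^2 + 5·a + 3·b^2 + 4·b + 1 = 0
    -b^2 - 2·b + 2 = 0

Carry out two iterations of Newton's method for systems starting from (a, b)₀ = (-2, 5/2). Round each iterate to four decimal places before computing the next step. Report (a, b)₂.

At (-2, 5/2): F = (15.7500, -9.2500).
Jacobian J = [[-2·a + 5, 6·b + 4], [0, -2·b - 2]].
At the point, J = [[9.0000, 19.0000], [0.0000, -7.0000]] (det J = -63.0000).
Solving J·Δ = −F gives Δ = (1.0397, -1.3214).
Then the next iterate is (a, b)₁ = (-0.9603, 1.1786).
Round to (-0.9603, 1.1786) and repeat: F = (4.158018, -1.746298), J = [[6.9206, 11.0716], [0.0000, -4.3572]].
Δ = (0.0404, -0.4008), so (a, b)₂ = (-0.9199, 0.7778).

(-0.9199, 0.7778)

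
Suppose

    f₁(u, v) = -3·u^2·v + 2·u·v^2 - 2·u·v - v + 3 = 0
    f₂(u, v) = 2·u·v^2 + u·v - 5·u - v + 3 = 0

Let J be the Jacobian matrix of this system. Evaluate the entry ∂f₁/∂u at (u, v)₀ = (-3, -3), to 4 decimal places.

∂f₁/∂u = -6·u·v + 2·v^2 - 2·v.
At (-3, -3) this is -30.0000.

-30.0000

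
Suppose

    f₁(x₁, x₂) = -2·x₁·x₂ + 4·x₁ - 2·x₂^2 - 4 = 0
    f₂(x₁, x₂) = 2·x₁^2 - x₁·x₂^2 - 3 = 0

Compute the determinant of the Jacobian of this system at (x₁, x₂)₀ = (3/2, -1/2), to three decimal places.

J = [[-2·x₂ + 4, -2·x₁ - 4·x₂], [4·x₁ - x₂^2, -2·x₁·x₂]].
At the point, J = [[5.000, -1.000], [5.750, 1.500]].
det J = 13.250.

13.250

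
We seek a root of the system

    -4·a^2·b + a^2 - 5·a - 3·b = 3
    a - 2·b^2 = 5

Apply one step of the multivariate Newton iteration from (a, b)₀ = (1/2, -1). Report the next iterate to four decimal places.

At (1/2, -1): F = (-1.2500, -6.5000).
Jacobian J = [[-8·a·b + 2·a - 5, -4·a^2 - 3], [1, -4·b]].
At the point, J = [[0.0000, -4.0000], [1.0000, 4.0000]] (det J = 4.0000).
Solving J·Δ = −F gives Δ = (7.7500, -0.3125).
Then the next iterate is (a, b)₁ = (8.2500, -1.3125).

(8.2500, -1.3125)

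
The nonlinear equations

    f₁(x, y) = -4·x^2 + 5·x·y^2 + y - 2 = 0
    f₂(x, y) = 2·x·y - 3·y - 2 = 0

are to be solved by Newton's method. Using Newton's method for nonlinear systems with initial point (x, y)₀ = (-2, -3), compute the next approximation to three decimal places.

(-8.262, 5.082)

At (-2, -3): F = (-111.000, 19.000).
Jacobian J = [[-8·x + 5·y^2, 10·x·y + 1], [2·y, 2·x - 3]].
At the point, J = [[61.000, 61.000], [-6.000, -7.000]] (det J = -61.000).
Solving J·Δ = −F gives Δ = (-6.262, 8.082).
Then the next iterate is (x, y)₁ = (-8.262, 5.082).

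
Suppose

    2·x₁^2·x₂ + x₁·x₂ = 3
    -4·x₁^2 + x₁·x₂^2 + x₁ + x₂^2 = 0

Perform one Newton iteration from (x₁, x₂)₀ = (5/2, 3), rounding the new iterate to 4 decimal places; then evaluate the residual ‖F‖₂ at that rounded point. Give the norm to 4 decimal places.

At (5/2, 3): F = (42.0000, 9.0000).
Jacobian J = [[4·x₁·x₂ + x₂, 2·x₁^2 + x₁], [-8·x₁ + x₂^2 + 1, 2·x₁·x₂ + 2·x₂]].
At the point, J = [[33.0000, 15.0000], [-10.0000, 21.0000]] (det J = 843.0000).
Solving J·Δ = −F gives Δ = (-0.8861, -0.8505).
Then the next iterate is (x₁, x₂)₁ = (1.6139, 2.1495).
Re-evaluating at (1.6139, 2.1495): F = (11.666568, 3.272341), so ‖F‖₂ = 12.1168.

12.1168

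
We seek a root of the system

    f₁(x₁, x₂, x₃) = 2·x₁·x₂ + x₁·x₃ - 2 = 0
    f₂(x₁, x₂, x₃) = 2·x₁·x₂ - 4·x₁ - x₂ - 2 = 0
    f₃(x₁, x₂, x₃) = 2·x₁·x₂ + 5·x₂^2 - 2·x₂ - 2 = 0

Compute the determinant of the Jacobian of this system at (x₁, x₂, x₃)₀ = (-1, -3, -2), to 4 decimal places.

-322.0000

J = [[2·x₂ + x₃, 2·x₁, x₁], [2·x₂ - 4, 2·x₁ - 1, 0], [2·x₂, 2·x₁ + 10·x₂ - 2, 0]].
At the point, J = [[-8.0000, -2.0000, -1.0000], [-10.0000, -3.0000, 0.0000], [-6.0000, -34.0000, 0.0000]].
det J = -322.0000.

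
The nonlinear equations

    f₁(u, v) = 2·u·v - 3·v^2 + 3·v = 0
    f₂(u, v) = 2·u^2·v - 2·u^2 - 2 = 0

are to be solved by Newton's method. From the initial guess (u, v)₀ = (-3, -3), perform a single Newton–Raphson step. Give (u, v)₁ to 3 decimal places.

(-2.051, -1.420)

At (-3, -3): F = (-18.000, -74.000).
Jacobian J = [[2·v, 2·u - 6·v + 3], [4·u·v - 4·u, 2·u^2]].
At the point, J = [[-6.000, 15.000], [48.000, 18.000]] (det J = -828.000).
Solving J·Δ = −F gives Δ = (0.949, 1.580).
Then the next iterate is (u, v)₁ = (-2.051, -1.420).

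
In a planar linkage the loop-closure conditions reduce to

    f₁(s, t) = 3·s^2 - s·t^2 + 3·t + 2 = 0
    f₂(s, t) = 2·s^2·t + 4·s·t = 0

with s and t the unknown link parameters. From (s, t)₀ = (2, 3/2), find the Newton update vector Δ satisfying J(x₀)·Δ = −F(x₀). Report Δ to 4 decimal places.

(-1.4095, 0.0857)

At (2, 3/2): F = (14.0000, 24.0000).
Jacobian J = [[6·s - t^2, -2·s·t + 3], [4·s·t + 4·t, 2·s^2 + 4·s]].
At the point, J = [[9.7500, -3.0000], [18.0000, 16.0000]] (det J = 210.0000).
Solving J·Δ = −F gives Δ = (-1.4095, 0.0857).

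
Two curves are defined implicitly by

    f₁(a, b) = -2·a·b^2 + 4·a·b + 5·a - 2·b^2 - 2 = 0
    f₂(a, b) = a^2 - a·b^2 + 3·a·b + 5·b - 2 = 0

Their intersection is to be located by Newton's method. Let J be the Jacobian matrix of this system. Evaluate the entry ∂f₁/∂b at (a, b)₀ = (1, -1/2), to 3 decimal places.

8.000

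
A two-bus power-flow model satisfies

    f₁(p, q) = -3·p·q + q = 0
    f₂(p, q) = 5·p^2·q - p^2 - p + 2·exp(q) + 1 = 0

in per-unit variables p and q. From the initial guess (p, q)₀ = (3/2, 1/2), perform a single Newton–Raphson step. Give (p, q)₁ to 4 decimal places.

(1.0973, 0.1726)

At (3/2, 1/2): F = (-1.7500, 6.172443).
Jacobian J = [[-3·q, -3·p + 1], [10·p·q - 2·p - 1, 5·p^2 + 2·exp(q)]].
At the point, J = [[-1.5000, -3.5000], [3.5000, 14.547443]] (det J = -9.571164).
Solving J·Δ = −F gives Δ = (-0.4027, -0.3274).
Then the next iterate is (p, q)₁ = (1.0973, 0.1726).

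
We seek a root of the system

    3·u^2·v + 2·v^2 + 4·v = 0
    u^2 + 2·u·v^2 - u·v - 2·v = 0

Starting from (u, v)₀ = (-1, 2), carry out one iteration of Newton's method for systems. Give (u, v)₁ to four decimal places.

At (-1, 2): F = (22.0000, -9.0000).
Jacobian J = [[6·u·v, 3·u^2 + 4·v + 4], [2·u + 2·v^2 - v, 4·u·v - u - 2]].
At the point, J = [[-12.0000, 15.0000], [4.0000, -9.0000]] (det J = 48.0000).
Solving J·Δ = −F gives Δ = (1.3125, -0.4167).
Then the next iterate is (u, v)₁ = (0.3125, 1.5833).

(0.3125, 1.5833)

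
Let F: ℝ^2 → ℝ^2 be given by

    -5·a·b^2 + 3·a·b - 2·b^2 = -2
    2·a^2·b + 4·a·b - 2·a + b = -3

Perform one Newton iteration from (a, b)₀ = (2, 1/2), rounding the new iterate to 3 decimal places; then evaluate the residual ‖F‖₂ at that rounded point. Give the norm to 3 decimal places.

4.146

At (2, 1/2): F = (2.000, 7.500).
Jacobian J = [[-5·b^2 + 3·b, -10·a·b + 3·a - 4·b], [4·a·b + 4·b - 2, 2·a^2 + 4·a + 1]].
At the point, J = [[0.250, -6.000], [4.000, 17.000]] (det J = 28.250).
Solving J·Δ = −F gives Δ = (-2.796, 0.217).
Then the next iterate is (a, b)₁ = (-0.796, 0.717).
Re-evaluating at (-0.796, 0.717): F = (1.30570, 3.93468), so ‖F‖₂ = 4.146.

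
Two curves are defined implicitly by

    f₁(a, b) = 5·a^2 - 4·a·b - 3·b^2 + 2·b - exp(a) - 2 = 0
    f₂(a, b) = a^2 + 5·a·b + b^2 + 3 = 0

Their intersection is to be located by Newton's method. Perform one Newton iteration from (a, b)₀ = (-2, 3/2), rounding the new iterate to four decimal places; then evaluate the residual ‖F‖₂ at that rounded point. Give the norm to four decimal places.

At (-2, 3/2): F = (26.114665, -5.7500).
Jacobian J = [[10·a - 4·b - exp(a), -4·a - 6·b + 2], [2·a + 5·b, 5·a + 2·b]].
At the point, J = [[-26.135335, 1.0000], [3.5000, -7.0000]] (det J = 179.447347).
Solving J·Δ = −F gives Δ = (0.9867, -0.3281).
Then the next iterate is (a, b)₁ = (-1.0133, 1.1719).
Re-evaluating at (-1.0133, 1.1719): F = (5.744562, -0.537305), so ‖F‖₂ = 5.7696.

5.7696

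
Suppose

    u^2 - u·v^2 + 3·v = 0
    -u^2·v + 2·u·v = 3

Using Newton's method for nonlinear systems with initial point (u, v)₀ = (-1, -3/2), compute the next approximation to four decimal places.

At (-1, -3/2): F = (-1.2500, 1.5000).
Jacobian J = [[2·u - v^2, -2·u·v + 3], [-2·u·v + 2·v, -u^2 + 2·u]].
At the point, J = [[-4.2500, 0.0000], [-6.0000, -3.0000]] (det J = 12.7500).
Solving J·Δ = −F gives Δ = (-0.2941, 1.0882).
Then the next iterate is (u, v)₁ = (-1.2941, -0.4118).

(-1.2941, -0.4118)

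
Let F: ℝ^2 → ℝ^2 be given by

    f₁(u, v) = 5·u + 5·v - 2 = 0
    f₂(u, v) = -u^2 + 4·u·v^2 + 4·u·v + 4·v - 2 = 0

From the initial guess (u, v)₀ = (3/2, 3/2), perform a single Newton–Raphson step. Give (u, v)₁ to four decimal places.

(-1.5344, 1.9344)

At (3/2, 3/2): F = (13.0000, 24.2500).
Jacobian J = [[5, 5], [-2·u + 4·v^2 + 4·v, 8·u·v + 4·u + 4]].
At the point, J = [[5.0000, 5.0000], [12.0000, 28.0000]] (det J = 80.0000).
Solving J·Δ = −F gives Δ = (-3.0344, 0.4344).
Then the next iterate is (u, v)₁ = (-1.5344, 1.9344).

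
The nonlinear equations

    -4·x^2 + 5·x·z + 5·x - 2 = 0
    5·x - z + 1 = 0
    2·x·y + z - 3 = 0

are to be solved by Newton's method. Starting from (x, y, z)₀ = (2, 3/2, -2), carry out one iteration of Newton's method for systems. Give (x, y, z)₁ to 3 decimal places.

(-1.517, 5.034, -6.586)

At (2, 3/2, -2): F = (-28.000, 13.000, 1.000).
Jacobian J = [[-8·x + 5·z + 5, 0, 5·x], [5, 0, -1], [2·y, 2·x, 1]].
At the point, J = [[-21.000, 0.000, 10.000], [5.000, 0.000, -1.000], [3.000, 4.000, 1.000]] (det J = 116.000).
Solving J·Δ = −F gives Δ = (-3.517, 3.534, -4.586).
Then the next iterate is (x, y, z)₁ = (-1.517, 5.034, -6.586).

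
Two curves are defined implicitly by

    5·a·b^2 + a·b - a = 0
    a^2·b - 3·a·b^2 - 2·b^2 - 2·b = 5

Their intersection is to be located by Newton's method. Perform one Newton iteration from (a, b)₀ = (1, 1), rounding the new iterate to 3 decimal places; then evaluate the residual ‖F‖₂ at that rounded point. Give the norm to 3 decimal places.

6.318

At (1, 1): F = (5.000, -11.000).
Jacobian J = [[5·b^2 + b - 1, 10·a·b + a], [2·a·b - 3·b^2, a^2 - 6·a·b - 4·b - 2]].
At the point, J = [[5.000, 11.000], [-1.000, -11.000]] (det J = -44.000).
Solving J·Δ = −F gives Δ = (1.500, -1.136).
Then the next iterate is (a, b)₁ = (2.500, -0.136).
Re-evaluating at (2.500, -0.136): F = (-2.60880, -5.75371), so ‖F‖₂ = 6.318.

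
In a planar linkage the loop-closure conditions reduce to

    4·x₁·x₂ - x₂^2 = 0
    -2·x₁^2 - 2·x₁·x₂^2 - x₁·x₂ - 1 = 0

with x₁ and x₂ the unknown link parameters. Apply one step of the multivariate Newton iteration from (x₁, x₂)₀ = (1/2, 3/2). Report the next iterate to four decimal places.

(0.2543, 0.7759)

At (1/2, 3/2): F = (0.7500, -4.5000).
Jacobian J = [[4·x₂, 4·x₁ - 2·x₂], [-4·x₁ - 2·x₂^2 - x₂, -4·x₁·x₂ - x₁]].
At the point, J = [[6.0000, -1.0000], [-8.0000, -3.5000]] (det J = -29.0000).
Solving J·Δ = −F gives Δ = (-0.2457, -0.7241).
Then the next iterate is (x₁, x₂)₁ = (0.2543, 0.7759).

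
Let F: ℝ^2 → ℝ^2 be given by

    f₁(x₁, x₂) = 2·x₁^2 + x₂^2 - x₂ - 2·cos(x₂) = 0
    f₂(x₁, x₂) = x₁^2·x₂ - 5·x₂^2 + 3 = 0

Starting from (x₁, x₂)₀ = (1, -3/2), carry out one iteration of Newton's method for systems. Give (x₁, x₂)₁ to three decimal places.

(0.320, -1.018)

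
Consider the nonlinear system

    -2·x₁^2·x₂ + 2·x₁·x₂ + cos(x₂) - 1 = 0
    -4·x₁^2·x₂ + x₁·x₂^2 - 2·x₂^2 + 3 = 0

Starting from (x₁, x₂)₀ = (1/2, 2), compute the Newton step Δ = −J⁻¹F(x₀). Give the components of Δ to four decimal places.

(0.5293, -1.0167)

At (1/2, 2): F = (-0.416147, -5.0000).
Jacobian J = [[-4·x₁·x₂ + 2·x₂, -2·x₁^2 + 2·x₁ - sin(x₂)], [-8·x₁·x₂ + x₂^2, -4·x₁^2 + 2·x₁·x₂ - 4·x₂]].
At the point, J = [[0.0000, -0.409297], [-4.0000, -7.0000]] (det J = -1.637190).
Solving J·Δ = −F gives Δ = (0.5293, -1.0167).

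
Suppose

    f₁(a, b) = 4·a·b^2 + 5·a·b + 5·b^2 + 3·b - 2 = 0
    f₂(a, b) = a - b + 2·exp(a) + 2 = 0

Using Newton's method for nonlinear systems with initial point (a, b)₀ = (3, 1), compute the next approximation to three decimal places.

(1.916, 0.553)

At (3, 1): F = (33.000, 44.17107).
Jacobian J = [[4·b^2 + 5·b, 8·a·b + 5·a + 10·b + 3], [2·exp(a) + 1, -1]].
At the point, J = [[9.000, 52.000], [41.17107, -1.000]] (det J = -2149.89584).
Solving J·Δ = −F gives Δ = (-1.084, -0.447).
Then the next iterate is (a, b)₁ = (1.916, 0.553).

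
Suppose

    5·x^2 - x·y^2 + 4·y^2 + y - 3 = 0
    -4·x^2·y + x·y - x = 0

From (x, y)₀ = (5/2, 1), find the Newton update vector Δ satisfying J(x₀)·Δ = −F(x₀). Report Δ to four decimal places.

At (5/2, 1): F = (30.7500, -25.0000).
Jacobian J = [[10·x - y^2, -2·x·y + 8·y + 1], [-8·x·y + y - 1, -4·x^2 + x]].
At the point, J = [[24.0000, 4.0000], [-20.0000, -22.5000]] (det J = -460.0000).
Solving J·Δ = −F gives Δ = (-1.2867, 0.0326).

(-1.2867, 0.0326)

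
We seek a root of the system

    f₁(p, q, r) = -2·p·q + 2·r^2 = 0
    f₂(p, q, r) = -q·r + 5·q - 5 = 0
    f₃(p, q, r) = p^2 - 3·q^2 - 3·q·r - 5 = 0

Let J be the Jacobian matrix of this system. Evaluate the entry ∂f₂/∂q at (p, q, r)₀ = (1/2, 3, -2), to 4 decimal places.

∂f₂/∂q = -r + 5.
At (1/2, 3, -2) this is 7.0000.

7.0000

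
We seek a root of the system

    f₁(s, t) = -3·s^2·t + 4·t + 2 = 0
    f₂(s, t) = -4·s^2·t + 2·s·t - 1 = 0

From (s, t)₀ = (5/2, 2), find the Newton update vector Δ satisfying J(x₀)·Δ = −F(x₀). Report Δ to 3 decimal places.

(0.793, -3.478)

At (5/2, 2): F = (-27.500, -41.000).
Jacobian J = [[-6·s·t, -3·s^2 + 4], [-8·s·t + 2·t, -4·s^2 + 2·s]].
At the point, J = [[-30.000, -14.750], [-36.000, -20.000]] (det J = 69.000).
Solving J·Δ = −F gives Δ = (0.793, -3.478).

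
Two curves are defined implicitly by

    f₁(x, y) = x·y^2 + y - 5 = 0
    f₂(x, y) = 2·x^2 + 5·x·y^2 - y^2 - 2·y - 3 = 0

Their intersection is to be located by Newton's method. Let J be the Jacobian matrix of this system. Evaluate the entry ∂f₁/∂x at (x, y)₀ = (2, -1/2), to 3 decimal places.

0.250

∂f₁/∂x = y^2.
At (2, -1/2) this is 0.250.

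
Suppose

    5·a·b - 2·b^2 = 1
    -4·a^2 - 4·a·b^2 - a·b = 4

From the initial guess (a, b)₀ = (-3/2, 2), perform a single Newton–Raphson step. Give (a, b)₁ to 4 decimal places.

At (-3/2, 2): F = (-24.0000, 14.0000).
Jacobian J = [[5·b, 5·a - 4·b], [-8·a - 4·b^2 - b, -8·a·b - a]].
At the point, J = [[10.0000, -15.5000], [-6.0000, 25.5000]] (det J = 162.0000).
Solving J·Δ = −F gives Δ = (2.4383, 0.0247).
Then the next iterate is (a, b)₁ = (0.9383, 2.0247).

(0.9383, 2.0247)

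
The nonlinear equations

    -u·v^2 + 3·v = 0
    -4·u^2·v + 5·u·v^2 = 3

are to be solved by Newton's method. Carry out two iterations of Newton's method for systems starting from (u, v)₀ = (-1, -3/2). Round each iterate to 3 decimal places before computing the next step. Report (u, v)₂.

At (-1, -3/2): F = (-2.250, -8.250).
Jacobian J = [[-v^2, -2·u·v + 3], [-8·u·v + 5·v^2, -4·u^2 + 10·u·v]].
At the point, J = [[-2.250, 0.000], [-0.750, 11.000]] (det J = -24.750).
Solving J·Δ = −F gives Δ = (-1.000, 0.682).
Then the next iterate is (u, v)₁ = (-2.000, -0.818).
Round to (-2.000, -0.818) and repeat: F = (-1.11575, 3.39676), J = [[-0.66912, -0.272], [-9.74238, 0.360]].
Δ = (0.181, -4.546), so (u, v)₂ = (-1.819, -5.364).

(-1.819, -5.364)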